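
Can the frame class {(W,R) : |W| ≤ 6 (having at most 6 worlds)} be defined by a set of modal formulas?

No — not modally definable

Modal frame validity is preserved under disjoint unions.
Any modal formula valid on each of 7 disjoint one-world frames is valid on their disjoint union (validity is preserved under disjoint unions). Each one-world frame has |W|=1≤6, but the union has |W|=7.
So the class is not modally definable.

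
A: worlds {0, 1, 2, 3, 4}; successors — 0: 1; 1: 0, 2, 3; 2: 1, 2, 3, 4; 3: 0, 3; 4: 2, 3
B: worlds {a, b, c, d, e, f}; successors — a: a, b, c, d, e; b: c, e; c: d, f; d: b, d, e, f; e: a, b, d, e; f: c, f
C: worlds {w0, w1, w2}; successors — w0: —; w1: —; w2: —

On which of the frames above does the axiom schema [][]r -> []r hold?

Frame correspondent (Sahlqvist): forall x forall y (Rxy -> exists z (Rxz & Rzy)) — i.e. density.
A: fails — R01 but no z with R0z and Rz1.
B: fails — Rbc but no z with Rbz and Rzc.
C: satisfies the condition.
Valid on: C.

C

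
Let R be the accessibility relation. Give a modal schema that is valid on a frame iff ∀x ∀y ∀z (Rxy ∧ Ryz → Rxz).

□p → □□p

The condition is transitivity. The 4 schema □p → □□p defines it.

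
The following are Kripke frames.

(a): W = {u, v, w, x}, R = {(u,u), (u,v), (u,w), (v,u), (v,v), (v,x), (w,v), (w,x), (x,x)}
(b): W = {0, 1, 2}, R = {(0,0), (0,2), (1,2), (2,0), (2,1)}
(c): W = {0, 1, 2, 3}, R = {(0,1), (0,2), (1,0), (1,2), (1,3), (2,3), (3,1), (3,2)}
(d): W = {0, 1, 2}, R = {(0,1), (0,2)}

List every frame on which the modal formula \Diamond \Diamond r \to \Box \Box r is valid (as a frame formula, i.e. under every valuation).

(d)

The schema corresponds to a generalized confluence (Geach) condition: \forall x \forall y \forall z ((x R^2 y \wedge x R^2 z) \to \exists w (y = w \wedge z = w)).
(a): fails — uR²u, uR²v but u ≠ v.
(b): fails — 0R²0, 0R²1 but 0 ≠ 1.
(c): fails — 0R²0, 0R²2 but 0 ≠ 2.
(d): ✓.
Valid on: (d).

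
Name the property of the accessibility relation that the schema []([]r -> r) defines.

Suppose □(□r→r) is valid. Take Rxy and set V(r)={w : Ryw}. Then at y, □r holds; since □(□r→r) at x, □r→r at y, so r at y, i.e. Ryy.
The converse is a direct semantic check.
So the correspondent is shift-reflexivity.

shift-reflexivity: forall x forall y (Rxy -> Ryy)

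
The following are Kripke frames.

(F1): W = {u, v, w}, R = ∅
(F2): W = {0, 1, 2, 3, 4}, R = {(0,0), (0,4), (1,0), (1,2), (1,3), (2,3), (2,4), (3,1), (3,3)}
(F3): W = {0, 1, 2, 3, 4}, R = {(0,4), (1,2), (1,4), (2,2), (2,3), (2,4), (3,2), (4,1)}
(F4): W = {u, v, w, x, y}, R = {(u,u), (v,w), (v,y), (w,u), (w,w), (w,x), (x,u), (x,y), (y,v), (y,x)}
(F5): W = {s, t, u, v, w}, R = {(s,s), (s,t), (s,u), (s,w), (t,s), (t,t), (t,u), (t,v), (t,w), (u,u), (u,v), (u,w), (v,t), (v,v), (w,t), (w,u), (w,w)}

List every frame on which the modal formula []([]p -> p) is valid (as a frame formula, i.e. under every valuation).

Frame correspondent (Sahlqvist): forall x forall y (Rxy -> Ryy) — i.e. shift-reflexivity.
(F1): ✓.
(F2): fails — R31 but not R11.
(F3): fails — R23 but not R33.
(F4): fails — Ryx but not Rxx.
(F5): ✓.

(F1), (F5)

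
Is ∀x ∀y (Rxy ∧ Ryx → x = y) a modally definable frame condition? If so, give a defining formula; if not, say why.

Not modally definable

If a class were modally definable it would be closed under surjective bounded morphisms (Goldblatt–Thomason).
The 6-cycle (worlds s,t,u,v,w,x with s→t→u→v→w→x→s) is antisymmetric. Sending even-indexed worlds to s and odd-indexed worlds to t is a surjective bounded morphism onto the two-world frame with s↔t, which is not antisymmetric.
So no modal formula (or set of formulas) defines exactly the antisymmetric frames.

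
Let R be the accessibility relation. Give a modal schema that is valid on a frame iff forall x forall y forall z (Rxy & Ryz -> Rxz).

This is transitivity; the standard corresponding axiom is 4: □r → □□r.
Suppose □r→□□r is valid. Take Rxy, Ryz and set V(r)={w : Rxw}. Then □r at x, so □□r at x, so □r at y, so r at z, i.e. Rxz.

□r → □□r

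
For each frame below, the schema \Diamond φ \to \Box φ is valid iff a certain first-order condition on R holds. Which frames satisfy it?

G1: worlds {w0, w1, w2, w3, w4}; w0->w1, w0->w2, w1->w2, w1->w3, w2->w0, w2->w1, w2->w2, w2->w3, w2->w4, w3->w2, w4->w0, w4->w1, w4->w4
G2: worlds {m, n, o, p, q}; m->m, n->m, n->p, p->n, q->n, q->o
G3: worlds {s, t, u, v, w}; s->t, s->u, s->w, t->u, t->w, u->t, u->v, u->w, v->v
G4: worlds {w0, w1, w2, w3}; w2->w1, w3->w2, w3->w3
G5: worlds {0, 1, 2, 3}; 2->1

G5

This is the axiom for partial functionality; its first-order frame correspondent is \forall x \forall y \forall z (Rxy \wedge Rxz \to y = z).
G1: fails — w0 sees both w1 and w2.
G2: fails — n sees both m and p.
G3: fails — s sees both t and u.
G4: fails — w3 sees both w2 and w3.
G5: holds.
Valid on: G5.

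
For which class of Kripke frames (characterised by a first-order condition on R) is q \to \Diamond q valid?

reflexivity: \forall x Rxx

This is a form of the T axiom.
It corresponds to reflexivity: \forall x Rxx.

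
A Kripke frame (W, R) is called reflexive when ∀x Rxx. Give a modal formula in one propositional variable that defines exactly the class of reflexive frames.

□q → q

The condition is reflexivity. The T schema □q → q defines it.
Suppose □q→q is valid. At any x set V(q)={w : Rxw}. Then □q holds at x, so q holds at x, i.e. Rxx.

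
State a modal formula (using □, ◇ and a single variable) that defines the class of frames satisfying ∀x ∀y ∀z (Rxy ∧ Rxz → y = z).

◇q → □q

This is partial functionality; the standard corresponding axiom is CD: ◇q → □q.
Suppose ◇q→□q is valid. Take Rxy, Rxz and set V(q)={y}. Then ◇q at x, so □q at x, so q at z, i.e. z=y.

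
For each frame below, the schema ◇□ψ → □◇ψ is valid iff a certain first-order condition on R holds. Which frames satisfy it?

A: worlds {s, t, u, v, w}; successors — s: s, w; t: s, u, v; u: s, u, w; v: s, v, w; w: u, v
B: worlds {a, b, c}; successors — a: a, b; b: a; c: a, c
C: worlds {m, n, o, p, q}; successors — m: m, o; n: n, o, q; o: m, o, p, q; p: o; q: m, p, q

B

Frame correspondent (Sahlqvist): ∀x ∀y ∀z (Rxy ∧ Rxz → ∃w (Ryw ∧ Rzw)) — i.e. convergence.
A: fails — Rsw and Rss but w and s have no common successor.
B: ✓.
C: fails — Rop and Roq but p and q have no common successor.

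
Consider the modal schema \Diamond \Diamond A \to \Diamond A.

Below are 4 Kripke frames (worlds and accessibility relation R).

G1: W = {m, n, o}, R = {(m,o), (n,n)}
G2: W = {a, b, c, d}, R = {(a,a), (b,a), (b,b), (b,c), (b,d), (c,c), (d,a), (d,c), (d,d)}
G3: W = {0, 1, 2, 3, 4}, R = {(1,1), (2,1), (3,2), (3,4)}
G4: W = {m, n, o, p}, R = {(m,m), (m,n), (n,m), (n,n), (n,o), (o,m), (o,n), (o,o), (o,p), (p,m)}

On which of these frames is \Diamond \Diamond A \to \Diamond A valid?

This is the axiom for a generalized confluence (Geach) condition; its first-order frame correspondent is \forall x \forall y (x R^2 y \to \exists w (y = w \wedge xRw)).
G1: condition met.
G2: condition met.
G3: fails — 3R²1 but no w with 1=w and 3Rw.
G4: fails — mR²o but no w with o=w and mRw.
Valid on: G1, G2.

G1, G2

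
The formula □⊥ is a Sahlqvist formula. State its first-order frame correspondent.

□⊥ is valid iff no world has any successor (otherwise □⊥ fails at any world with one).
The converse is a direct semantic check.
Frame condition: ∀x ∀y ¬Rxy.

emptiness of R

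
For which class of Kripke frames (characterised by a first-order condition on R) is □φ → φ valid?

Suppose □φ→φ is valid. At any x set V(φ)={w : Rxw}. Then □φ holds at x, so φ holds at x, i.e. Rxx.

reflexivity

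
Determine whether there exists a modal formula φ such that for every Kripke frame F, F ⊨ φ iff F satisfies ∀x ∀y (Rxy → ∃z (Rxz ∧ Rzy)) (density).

Yes: it is density, defined by the C4 schema □□p → □p.
Suppose □□p→□p is valid. Take Rxy and set V(p)={w : xR²w}. Then □□p at x, so □p at x, so p at y, i.e. ∃z(Rxz∧Rzy).

Definable; □□p → □p defines it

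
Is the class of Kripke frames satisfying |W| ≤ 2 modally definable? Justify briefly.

Any modally definable frame class is closed under disjoint unions.
Any modal formula valid on each of 3 disjoint one-world frames is valid on their disjoint union (validity is preserved under disjoint unions). Each one-world frame has |W|=1≤2, but the union has |W|=3.
So the class is not modally definable.

Not modally definable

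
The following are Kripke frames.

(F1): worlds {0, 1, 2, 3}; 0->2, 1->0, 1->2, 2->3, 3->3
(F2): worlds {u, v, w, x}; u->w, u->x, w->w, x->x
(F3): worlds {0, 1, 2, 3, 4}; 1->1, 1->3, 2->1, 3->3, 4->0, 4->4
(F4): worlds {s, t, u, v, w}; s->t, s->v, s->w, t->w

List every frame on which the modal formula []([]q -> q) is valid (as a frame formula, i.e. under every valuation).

This is the axiom for shift-reflexivity; its first-order frame correspondent is forall x forall y (Rxy -> Ryy).
(F1): fails — R10 but not R00.
(F2): holds.
(F3): fails — R40 but not R00.
(F4): fails — Rtw but not Rww.

(F2)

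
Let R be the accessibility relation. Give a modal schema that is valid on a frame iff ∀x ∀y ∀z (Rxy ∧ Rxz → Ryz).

The condition is the Euclidean property. The 5 schema ◇s → □◇s defines it.
Suppose ◇s→□◇s is valid. Take Rxy, Rxz and set V(s)={y}. Then ◇s at x, so □◇s at x, so ◇s at z, so some w with Rzw has s; w=y, i.e. Rzy. By symmetry of the argument, Ryz.

◇s → □◇s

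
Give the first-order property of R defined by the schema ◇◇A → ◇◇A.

This is a Sahlqvist (Geach-type) schema ◇^2□^0A → □^0◇^2A.
Minimal-valuation argument: fix x; take any y with xR^2y and any z with xR^0z. Set V(A) to the set of worlds R-reachable from y in exactly 0 steps. Then □^0A holds at y, so the antecedent holds at x; validity forces ◇^2A at z, giving a w with zR^2w and yR^0w.
First-order correspondent: ∀x ∀y (xR²y → ∃w (y = w ∧ xR²w)).

∀x ∀y (xR²y → ∃w (y = w ∧ xR²w))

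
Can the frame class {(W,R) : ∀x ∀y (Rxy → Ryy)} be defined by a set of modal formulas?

Yes, by □(□q → q)

Yes: it is shift-reflexivity, defined by the T□ schema □(□q → q).
Suppose □(□q→q) is valid. Take Rxy and set V(q)={w : Ryw}. Then at y, □q holds; since □(□q→q) at x, □q→q at y, so q at y, i.e. Ryy.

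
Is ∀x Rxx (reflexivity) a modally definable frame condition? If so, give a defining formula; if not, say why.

Definable; □r → r defines it

Yes: it is reflexivity, defined by the T schema □r → r.
Suppose □r→r is valid. At any x set V(r)={w : Rxw}. Then □r holds at x, so r holds at x, i.e. Rxx.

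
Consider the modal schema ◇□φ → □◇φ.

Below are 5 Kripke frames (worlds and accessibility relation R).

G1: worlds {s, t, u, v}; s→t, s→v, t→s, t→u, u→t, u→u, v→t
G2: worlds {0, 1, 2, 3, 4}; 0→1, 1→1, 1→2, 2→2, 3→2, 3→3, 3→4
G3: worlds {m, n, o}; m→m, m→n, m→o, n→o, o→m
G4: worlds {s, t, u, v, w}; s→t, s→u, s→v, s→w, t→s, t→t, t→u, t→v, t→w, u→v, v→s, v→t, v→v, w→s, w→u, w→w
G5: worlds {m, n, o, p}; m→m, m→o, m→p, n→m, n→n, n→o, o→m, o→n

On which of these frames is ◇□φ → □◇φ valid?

Frame correspondent (Sahlqvist): ∀x ∀y ∀z (Rxy ∧ Rxz → ∃w (Ryw ∧ Rzw)) — i.e. convergence.
G1: fails — Rsv and Rst but v and t have no common successor.
G2: fails — R34 and R34 but 4 and 4 have no common successor.
G3: fails — Rmo and Rmn but o and n have no common successor.
G4: fails — Rsw and Rsu but w and u have no common successor.
G5: fails — Rmo and Rmp but o and p have no common successor.

none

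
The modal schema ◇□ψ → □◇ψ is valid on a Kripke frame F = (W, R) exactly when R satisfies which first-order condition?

convergence

This is the .2 axiom.
Its frame correspondent is convergence — ∀x ∀y ∀z (Rxy ∧ Rxz → ∃w (Ryw ∧ Rzw)).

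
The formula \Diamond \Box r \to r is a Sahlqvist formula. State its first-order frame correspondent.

symmetry

Replacing r by ¬r and contraposing gives the equivalent schema r → □◇r.
Suppose r→□◇r is valid. Take Rxy and set V(r)={x}. Then r at x, so □◇r at x, so ◇r at y, so some z with Ryz has r; z=x, i.e. Ryx.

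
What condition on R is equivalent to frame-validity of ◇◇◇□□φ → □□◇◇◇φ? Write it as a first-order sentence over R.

This is a Sahlqvist (Geach-type) schema ◇^3□^2φ → □^2◇^3φ.
Minimal-valuation argument: fix x; take any y with xR^3y and any z with xR^2z. Set V(φ) to the set of worlds R-reachable from y in exactly 2 steps. Then □^2φ holds at y, so the antecedent holds at x; validity forces ◇^3φ at z, giving a w with zR^3w and yR^2w.
First-order correspondent: ∀x ∀y ∀z ((xR³y ∧ xR²z) → ∃w (yR²w ∧ zR³w)).

∀x ∀y ∀z ((xR³y ∧ xR²z) → ∃w (yR²w ∧ zR³w))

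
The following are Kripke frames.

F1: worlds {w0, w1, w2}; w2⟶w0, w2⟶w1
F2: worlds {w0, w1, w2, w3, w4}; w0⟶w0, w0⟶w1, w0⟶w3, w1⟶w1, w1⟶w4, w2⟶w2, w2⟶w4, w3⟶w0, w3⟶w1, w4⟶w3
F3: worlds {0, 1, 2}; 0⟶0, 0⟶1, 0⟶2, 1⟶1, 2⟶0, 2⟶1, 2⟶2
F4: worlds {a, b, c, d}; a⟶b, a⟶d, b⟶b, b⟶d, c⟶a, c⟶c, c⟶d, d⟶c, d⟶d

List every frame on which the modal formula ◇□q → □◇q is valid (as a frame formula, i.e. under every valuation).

F3, F4

The schema corresponds to convergence: ∀x ∀y ∀z (Rxy ∧ Rxz → ∃w (Ryw ∧ Rzw)).
F1: fails — Rw2w0 and Rw2w0 but w0 and w0 have no common successor.
F2: fails — Rw1w1 and Rw1w4 but w1 and w4 have no common successor.
F3: holds.
F4: holds.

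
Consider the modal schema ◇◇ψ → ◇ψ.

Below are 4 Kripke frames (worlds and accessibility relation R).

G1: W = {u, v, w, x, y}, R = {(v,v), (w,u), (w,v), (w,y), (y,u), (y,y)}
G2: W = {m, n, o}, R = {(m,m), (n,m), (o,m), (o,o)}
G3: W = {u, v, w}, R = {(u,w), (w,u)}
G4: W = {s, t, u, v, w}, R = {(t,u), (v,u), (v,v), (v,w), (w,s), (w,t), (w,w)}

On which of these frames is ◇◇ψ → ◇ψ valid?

The schema corresponds to transitivity: ∀x ∀y ∀z (Rxy ∧ Ryz → Rxz).
G1: satisfies the condition.
G2: satisfies the condition.
G3: fails — Rwu and Ruw but not Rww.
G4: fails — Rwt and Rtu but not Rwu.

G1, G2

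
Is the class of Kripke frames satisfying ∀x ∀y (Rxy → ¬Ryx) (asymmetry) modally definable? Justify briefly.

Not modally definable

If a class were modally definable it would be closed under surjective bounded morphisms (Goldblatt–Thomason).
The 5-cycle (worlds s,t,u,v,w with s→t→u→v→w→s) is asymmetric. Mapping every world to a single reflexive point • is a surjective bounded morphism, and the reflexive point is not asymmetric (R•• but asymmetry requires ¬R••).
Hence asymmetry is not modally definable.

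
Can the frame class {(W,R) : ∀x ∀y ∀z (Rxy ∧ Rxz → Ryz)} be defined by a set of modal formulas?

Yes, by ◇q → □◇q

Yes: it is the Euclidean property, defined by the 5 schema ◇q → □◇q.
Suppose ◇q→□◇q is valid. Take Rxy, Rxz and set V(q)={y}. Then ◇q at x, so □◇q at x, so ◇q at z, so some w with Rzw has q; w=y, i.e. Rzy. By symmetry of the argument, Ryz.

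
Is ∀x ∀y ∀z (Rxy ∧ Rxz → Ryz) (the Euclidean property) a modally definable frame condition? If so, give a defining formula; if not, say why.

Definable; ◇r → □◇r defines it

Yes: it is the Euclidean property, defined by the 5 schema ◇r → □◇r.
Suppose ◇r→□◇r is valid. Take Rxy, Rxz and set V(r)={y}. Then ◇r at x, so □◇r at x, so ◇r at z, so some w with Rzw has r; w=y, i.e. Rzy. By symmetry of the argument, Ryz.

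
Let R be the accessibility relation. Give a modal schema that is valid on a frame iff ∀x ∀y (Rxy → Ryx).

r → □◇r

This is symmetry; the standard corresponding axiom is B: r → □◇r.
Suppose r→□◇r is valid. Take Rxy and set V(r)={x}. Then r at x, so □◇r at x, so ◇r at y, so some z with Ryz has r; z=x, i.e. Ryx.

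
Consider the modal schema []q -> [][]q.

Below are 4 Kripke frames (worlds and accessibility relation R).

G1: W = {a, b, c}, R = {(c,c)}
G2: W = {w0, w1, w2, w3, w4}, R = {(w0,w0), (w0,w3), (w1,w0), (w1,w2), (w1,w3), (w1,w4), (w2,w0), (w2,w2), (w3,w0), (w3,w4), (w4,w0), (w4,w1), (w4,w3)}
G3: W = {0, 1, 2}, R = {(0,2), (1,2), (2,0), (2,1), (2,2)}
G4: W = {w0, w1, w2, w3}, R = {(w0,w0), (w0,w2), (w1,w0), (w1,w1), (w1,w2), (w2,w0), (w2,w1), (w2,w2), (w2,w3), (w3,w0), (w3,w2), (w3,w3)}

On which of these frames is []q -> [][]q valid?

G1

The schema corresponds to transitivity: forall x forall y forall z (Rxy & Ryz -> Rxz).
G1: satisfies the condition.
G2: fails — Rw3w0 and Rw0w3 but not Rw3w3.
G3: fails — R02 and R20 but not R00.
G4: fails — Rw1w2 and Rw2w3 but not Rw1w3.
Valid on: G1.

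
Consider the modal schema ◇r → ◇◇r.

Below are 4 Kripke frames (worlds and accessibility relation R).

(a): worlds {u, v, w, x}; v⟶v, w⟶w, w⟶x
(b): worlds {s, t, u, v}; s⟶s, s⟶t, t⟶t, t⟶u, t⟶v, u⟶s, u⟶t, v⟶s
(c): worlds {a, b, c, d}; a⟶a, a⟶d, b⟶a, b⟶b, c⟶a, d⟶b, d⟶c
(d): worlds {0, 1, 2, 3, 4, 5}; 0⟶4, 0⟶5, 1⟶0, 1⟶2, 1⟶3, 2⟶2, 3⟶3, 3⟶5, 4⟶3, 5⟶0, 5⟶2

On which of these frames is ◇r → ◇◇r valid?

The schema corresponds to a generalized confluence (Geach) condition: ∀x ∀y (xRy → ∃w (y = w ∧ xR²w)).
(a): ✓.
(b): ✓.
(c): fails — dRc but no w with c=w and dR²w.
(d): fails — 0R4 but no w with 4=w and 0R²w.
Valid on: (a), (b).

(a), (b)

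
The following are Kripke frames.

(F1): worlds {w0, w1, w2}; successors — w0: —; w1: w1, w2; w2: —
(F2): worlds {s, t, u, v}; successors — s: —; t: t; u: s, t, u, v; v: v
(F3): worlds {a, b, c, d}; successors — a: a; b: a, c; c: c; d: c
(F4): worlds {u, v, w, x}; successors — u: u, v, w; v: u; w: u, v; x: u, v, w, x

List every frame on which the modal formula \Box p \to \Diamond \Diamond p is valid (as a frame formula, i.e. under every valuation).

(F3), (F4)

Frame correspondent (Sahlqvist): \forall x \exists w (xRw \wedge x R^2 w) — i.e. a generalized confluence (Geach) condition.
(F1): fails — at w0 but no w with w0Rw and w0R²w.
(F2): fails — at s but no w with sRw and sR²w.
(F3): ✓.
(F4): ✓.
Valid on: (F3), (F4).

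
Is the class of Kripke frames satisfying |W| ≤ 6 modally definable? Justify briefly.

If a class were modally definable it would be closed under disjoint unions (Goldblatt–Thomason).
Any modal formula valid on each of 7 disjoint one-world frames is valid on their disjoint union (validity is preserved under disjoint unions). Each one-world frame has |W|=1≤6, but the union has |W|=7.
Hence having at most 6 worlds is not modally definable.

Not modally definable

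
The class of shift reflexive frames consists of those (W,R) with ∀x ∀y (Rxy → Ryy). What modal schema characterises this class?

The condition is shift-reflexivity. The T□ schema □(□p → p) defines it.
Suppose □(□p→p) is valid. Take Rxy and set V(p)={w : Ryw}. Then at y, □p holds; since □(□p→p) at x, □p→p at y, so p at y, i.e. Ryy.

□(□p → p)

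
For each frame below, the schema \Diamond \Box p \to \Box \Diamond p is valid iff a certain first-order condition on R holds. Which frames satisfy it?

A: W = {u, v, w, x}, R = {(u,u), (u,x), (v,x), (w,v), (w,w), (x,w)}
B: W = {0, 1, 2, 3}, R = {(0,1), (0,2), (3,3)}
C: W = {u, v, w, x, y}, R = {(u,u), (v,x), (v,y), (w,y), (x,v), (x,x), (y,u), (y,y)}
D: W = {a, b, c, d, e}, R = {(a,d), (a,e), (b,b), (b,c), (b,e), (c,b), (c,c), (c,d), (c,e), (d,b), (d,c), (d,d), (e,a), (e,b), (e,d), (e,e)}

The schema corresponds to convergence: \forall x \forall y \forall z (Rxy \wedge Rxz \to \exists w (Ryw \wedge Rzw)).
A: fails — Ruu and Rux but u and x have no common successor.
B: fails — R01 and R01 but 1 and 1 have no common successor.
C: fails — Rvx and Rvy but x and y have no common successor.
D: ✓.

D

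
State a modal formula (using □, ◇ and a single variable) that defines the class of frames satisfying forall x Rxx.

This is reflexivity; the standard corresponding axiom is T: □ψ → ψ.
Suppose □ψ→ψ is valid. At any x set V(ψ)={w : Rxw}. Then □ψ holds at x, so ψ holds at x, i.e. Rxx.

□ψ → ψ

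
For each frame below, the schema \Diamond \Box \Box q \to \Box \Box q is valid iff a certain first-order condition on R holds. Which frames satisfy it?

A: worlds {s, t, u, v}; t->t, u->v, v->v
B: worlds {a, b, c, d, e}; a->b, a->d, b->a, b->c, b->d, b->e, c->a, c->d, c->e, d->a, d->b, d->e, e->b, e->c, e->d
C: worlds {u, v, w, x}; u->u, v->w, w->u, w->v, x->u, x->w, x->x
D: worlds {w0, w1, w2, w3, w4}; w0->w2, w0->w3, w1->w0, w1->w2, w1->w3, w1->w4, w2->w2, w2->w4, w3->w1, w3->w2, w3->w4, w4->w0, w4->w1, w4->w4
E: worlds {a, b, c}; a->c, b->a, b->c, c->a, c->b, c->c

The schema corresponds to a generalized confluence (Geach) condition: \forall x \forall y \forall z ((xRy \wedge x R^2 z) \to \exists w (y R^2 w \wedge z = w)).
A: satisfies the condition.
B: satisfies the condition.
C: fails — vRw, vR²v but no t with wR²t and v=t.
D: fails — w1Rw0, w1R²w0 but no w with w0R²w and w0=w.
E: satisfies the condition.
Valid on: A, B, E.

A, B, E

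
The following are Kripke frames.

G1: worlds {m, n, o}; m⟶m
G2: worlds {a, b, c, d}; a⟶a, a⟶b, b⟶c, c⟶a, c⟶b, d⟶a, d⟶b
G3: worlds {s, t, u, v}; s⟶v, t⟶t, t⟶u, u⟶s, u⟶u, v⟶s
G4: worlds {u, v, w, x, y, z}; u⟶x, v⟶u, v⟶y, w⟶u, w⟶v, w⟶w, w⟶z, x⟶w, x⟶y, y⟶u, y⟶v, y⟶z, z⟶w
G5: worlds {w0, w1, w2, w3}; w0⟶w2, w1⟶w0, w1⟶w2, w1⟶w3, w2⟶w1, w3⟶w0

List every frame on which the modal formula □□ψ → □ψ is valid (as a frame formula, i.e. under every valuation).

Frame correspondent (Sahlqvist): ∀x ∀y (Rxy → ∃z (Rxz ∧ Rzy)) — i.e. density.
G1: ✓.
G2: fails — Rbc but no z with Rbz and Rzc.
G3: fails — Rvs but no z with Rvz and Rzs.
G4: fails — Rvy but no t with Rvt and Rty.
G5: fails — Rw1w3 but no z with Rw1z and Rzw3.
Valid on: G1.

G1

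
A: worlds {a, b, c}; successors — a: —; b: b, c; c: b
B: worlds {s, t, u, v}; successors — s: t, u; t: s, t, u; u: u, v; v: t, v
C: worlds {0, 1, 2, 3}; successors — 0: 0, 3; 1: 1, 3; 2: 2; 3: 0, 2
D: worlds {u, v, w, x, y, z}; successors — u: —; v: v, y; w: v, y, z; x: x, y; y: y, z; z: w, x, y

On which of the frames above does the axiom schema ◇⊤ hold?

This is the axiom for seriality; its first-order frame correspondent is ∀x ∃y Rxy.
A: fails — world a has no successor.
B: ✓.
C: ✓.
D: fails — world u has no successor.

B, C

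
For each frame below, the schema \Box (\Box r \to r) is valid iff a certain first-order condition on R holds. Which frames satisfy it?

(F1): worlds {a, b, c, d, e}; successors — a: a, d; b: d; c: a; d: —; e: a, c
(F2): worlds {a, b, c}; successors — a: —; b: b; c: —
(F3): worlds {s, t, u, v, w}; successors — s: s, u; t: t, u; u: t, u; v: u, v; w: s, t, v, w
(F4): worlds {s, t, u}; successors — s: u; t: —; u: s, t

(F2), (F3)

Frame correspondent (Sahlqvist): \forall x \forall y (Rxy \to Ryy) — i.e. shift-reflexivity.
(F1): fails — Rec but not Rcc.
(F2): satisfies the condition.
(F3): satisfies the condition.
(F4): fails — Rsu but not Ruu.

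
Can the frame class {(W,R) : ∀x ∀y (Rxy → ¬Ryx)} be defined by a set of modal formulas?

Not modally definable

If a class were modally definable it would be closed under surjective bounded morphisms (Goldblatt–Thomason).
The 3-cycle (worlds a,b,c with a→b→c→a) is asymmetric. Mapping every world to a single reflexive point • is a surjective bounded morphism, and the reflexive point is not asymmetric (R•• but asymmetry requires ¬R••).
So no modal formula (or set of formulas) defines exactly the asymmetric frames.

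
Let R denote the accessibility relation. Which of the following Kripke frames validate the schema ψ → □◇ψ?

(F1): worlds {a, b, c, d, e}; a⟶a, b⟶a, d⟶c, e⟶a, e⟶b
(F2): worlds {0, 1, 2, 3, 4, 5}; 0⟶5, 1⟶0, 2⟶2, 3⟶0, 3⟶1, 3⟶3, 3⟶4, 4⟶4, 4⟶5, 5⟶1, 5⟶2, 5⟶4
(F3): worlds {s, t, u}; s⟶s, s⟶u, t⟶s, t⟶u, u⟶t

none

The schema corresponds to symmetry: ∀x ∀y (Rxy → Ryx).
(F1): fails — Reb but not Rbe.
(F2): fails — R10 but not R01.
(F3): fails — Rts but not Rst.
Valid on no frame.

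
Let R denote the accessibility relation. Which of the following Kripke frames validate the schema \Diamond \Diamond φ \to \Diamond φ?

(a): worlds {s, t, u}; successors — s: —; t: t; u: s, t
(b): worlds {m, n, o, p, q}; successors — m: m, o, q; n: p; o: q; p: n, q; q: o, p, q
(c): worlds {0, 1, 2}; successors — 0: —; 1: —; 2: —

Frame correspondent (Sahlqvist): \forall x \forall y (x R^2 y \to \exists w (y = w \wedge xRw)) — i.e. a generalized confluence (Geach) condition.
(a): condition met.
(b): fails — mR²p but no w with p=w and mRw.
(c): condition met.
Valid on: (a), (c).

(a), (c)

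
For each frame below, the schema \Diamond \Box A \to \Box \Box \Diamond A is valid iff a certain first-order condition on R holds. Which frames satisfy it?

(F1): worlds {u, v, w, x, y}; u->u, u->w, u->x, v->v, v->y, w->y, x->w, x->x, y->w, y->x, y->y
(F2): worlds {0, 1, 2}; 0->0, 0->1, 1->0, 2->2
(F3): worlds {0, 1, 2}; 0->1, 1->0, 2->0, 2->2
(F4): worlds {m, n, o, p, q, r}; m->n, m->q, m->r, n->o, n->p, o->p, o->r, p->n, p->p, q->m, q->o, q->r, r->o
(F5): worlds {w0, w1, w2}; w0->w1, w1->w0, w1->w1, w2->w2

Frame correspondent (Sahlqvist): \forall x \forall y \forall z ((xRy \wedge x R^2 z) \to \exists w (yRw \wedge zRw)) — i.e. a generalized confluence (Geach) condition.
(F1): fails — uRu, uR²w but no t with uRt and wRt.
(F2): condition met.
(F3): fails — 0R1, 0R²0 but no w with 1Rw and 0Rw.
(F4): fails — mRn, mR²m but no w with nRw and mRw.
(F5): condition met.

(F2), (F5)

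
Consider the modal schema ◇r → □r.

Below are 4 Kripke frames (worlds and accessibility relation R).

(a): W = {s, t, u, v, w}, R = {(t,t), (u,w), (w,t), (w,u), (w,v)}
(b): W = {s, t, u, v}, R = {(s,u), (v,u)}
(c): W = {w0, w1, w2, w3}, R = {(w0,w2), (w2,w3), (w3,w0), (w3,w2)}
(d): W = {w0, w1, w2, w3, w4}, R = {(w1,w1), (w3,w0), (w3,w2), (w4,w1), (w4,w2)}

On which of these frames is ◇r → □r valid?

(b)

This is the axiom for partial functionality; its first-order frame correspondent is ∀x ∀y ∀z (Rxy ∧ Rxz → y = z).
(a): fails — w sees both t and u.
(b): condition met.
(c): fails — w3 sees both w0 and w2.
(d): fails — w3 sees both w0 and w2.
Valid on: (b).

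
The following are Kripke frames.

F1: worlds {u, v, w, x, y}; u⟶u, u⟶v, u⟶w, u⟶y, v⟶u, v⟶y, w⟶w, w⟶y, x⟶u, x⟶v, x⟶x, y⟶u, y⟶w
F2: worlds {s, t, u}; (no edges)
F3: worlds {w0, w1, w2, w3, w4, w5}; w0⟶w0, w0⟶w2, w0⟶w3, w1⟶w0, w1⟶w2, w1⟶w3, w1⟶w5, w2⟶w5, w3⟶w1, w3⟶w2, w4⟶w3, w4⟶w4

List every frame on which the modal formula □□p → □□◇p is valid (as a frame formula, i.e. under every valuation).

F1, F2

This is the axiom for a generalized confluence (Geach) condition; its first-order frame correspondent is ∀x ∀z (xR²z → ∃w (xR²w ∧ zRw)).
F1: ✓.
F2: ✓.
F3: fails — w0R²w5 but no w with w0R²w and w5Rw.
Valid on: F1, F2.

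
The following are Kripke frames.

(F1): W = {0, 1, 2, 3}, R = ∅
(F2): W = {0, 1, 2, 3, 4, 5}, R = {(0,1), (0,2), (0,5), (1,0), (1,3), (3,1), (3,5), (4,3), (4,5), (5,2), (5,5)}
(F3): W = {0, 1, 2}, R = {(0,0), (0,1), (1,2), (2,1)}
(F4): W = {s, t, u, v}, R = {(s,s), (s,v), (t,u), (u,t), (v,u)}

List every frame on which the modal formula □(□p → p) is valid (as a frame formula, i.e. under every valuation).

This is the axiom for shift-reflexivity; its first-order frame correspondent is ∀x ∀y (Rxy → Ryy).
(F1): ✓.
(F2): fails — R10 but not R00.
(F3): fails — R01 but not R11.
(F4): fails — Rut but not Rtt.

(F1)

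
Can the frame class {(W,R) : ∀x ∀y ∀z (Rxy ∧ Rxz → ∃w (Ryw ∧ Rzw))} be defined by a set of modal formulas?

Yes — defined by ◇□r → □◇r

Yes: it is convergence, defined by the .2 schema ◇□r → □◇r.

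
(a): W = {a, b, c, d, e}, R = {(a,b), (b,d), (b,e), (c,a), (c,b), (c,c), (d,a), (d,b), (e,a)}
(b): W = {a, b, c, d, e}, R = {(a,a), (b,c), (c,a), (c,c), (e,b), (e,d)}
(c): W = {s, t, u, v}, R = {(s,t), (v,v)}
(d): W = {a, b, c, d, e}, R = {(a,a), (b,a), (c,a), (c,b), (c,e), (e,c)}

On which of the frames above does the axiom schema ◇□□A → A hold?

The schema corresponds to a generalized confluence (Geach) condition: ∀x ∀y (xRy → ∃w (yR²w ∧ x = w)).
(a): fails — cRa but no w with aR²w and c=w.
(b): fails — bRc but no w with cR²w and b=w.
(c): fails — sRt but no w with tR²w and s=w.
(d): fails — bRa but no w with aR²w and b=w.
Valid on no frame.

none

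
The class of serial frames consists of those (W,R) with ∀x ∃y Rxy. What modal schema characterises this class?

This is seriality; the standard corresponding axiom is D: □q → ◇q.
Suppose □q→◇q is valid. At any x set V(q)=W. Then □q at x, so ◇q at x, so x has a successor.

□q → ◇q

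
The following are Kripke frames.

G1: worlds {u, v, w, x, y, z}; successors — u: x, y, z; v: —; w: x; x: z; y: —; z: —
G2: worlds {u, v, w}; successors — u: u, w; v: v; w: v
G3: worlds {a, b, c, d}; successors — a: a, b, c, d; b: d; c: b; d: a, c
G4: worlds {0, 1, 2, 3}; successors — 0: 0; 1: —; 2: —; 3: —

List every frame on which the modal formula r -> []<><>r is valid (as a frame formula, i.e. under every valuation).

G4

This is the axiom for a generalized confluence (Geach) condition; its first-order frame correspondent is forall x forall z (xRz -> exists w (x = w & z R^2 w)).
G1: fails — uRx but no t with u=t and xR²t.
G2: fails — uRw but no t with u=t and wR²t.
G3: fails — aRc but no w with a=w and cR²w.
G4: condition met.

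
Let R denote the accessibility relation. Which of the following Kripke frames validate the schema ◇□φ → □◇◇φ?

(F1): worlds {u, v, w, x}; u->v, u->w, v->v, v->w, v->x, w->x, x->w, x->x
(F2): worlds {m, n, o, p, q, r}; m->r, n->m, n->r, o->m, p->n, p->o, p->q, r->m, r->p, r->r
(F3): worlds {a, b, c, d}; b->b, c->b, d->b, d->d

This is the axiom for a generalized confluence (Geach) condition; its first-order frame correspondent is ∀x ∀y ∀z ((xRy ∧ xRz) → ∃w (yRw ∧ zR²w)).
(F1): satisfies the condition.
(F2): fails — pRn, pRq but no w with nRw and qR²w.
(F3): satisfies the condition.
Valid on: (F1), (F3).

(F1), (F3)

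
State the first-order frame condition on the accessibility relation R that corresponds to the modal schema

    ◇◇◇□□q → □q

∀x ∀y ∀z ((xR³y ∧ xRz) → ∃w (yR²w ∧ z = w))

This is a Sahlqvist (Geach-type) schema ◇^3□^2q → □^1◇^0q.
Minimal-valuation argument: fix x; take any y with xR^3y and any z with xR^1z. Set V(q) to the set of worlds R-reachable from y in exactly 2 steps. Then □^2q holds at y, so the antecedent holds at x; validity forces ◇^0q at z, giving a w with zR^0w and yR^2w.
First-order correspondent: ∀x ∀y ∀z ((xR³y ∧ xRz) → ∃w (yR²w ∧ z = w)).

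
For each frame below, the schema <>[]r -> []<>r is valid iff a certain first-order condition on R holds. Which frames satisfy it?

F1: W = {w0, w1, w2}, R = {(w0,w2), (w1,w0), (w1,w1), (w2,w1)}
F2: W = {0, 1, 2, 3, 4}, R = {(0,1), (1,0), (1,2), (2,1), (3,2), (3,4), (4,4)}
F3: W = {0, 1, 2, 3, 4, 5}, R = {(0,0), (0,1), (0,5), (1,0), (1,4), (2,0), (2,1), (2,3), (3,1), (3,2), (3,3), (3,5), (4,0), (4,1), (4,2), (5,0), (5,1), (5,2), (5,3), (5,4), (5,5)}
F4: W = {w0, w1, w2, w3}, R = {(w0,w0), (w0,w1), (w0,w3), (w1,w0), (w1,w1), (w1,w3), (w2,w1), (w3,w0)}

F4

The schema corresponds to convergence: forall x forall y forall z (Rxy & Rxz -> exists w (Ryw & Rzw)).
F1: fails — Rw1w0 and Rw1w1 but w0 and w1 have no common successor.
F2: fails — R34 and R32 but 4 and 2 have no common successor.
F3: fails — R21 and R23 but 1 and 3 have no common successor.
F4: satisfies the condition.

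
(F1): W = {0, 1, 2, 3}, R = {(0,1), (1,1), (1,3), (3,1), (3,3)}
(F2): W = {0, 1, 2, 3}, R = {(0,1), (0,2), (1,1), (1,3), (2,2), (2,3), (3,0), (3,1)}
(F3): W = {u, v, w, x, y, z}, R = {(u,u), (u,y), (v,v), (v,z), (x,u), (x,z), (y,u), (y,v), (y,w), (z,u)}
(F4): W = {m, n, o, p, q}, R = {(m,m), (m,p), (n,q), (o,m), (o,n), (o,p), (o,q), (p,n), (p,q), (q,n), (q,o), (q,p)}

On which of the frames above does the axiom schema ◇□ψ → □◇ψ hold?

(F1)

The schema corresponds to convergence: ∀x ∀y ∀z (Rxy ∧ Rxz → ∃w (Ryw ∧ Rzw)).
(F1): satisfies the condition.
(F2): fails — R23 and R22 but 3 and 2 have no common successor.
(F3): fails — Rvv and Rvz but v and z have no common successor.
(F4): fails — Rmm and Rmp but m and p have no common successor.
Valid on: (F1).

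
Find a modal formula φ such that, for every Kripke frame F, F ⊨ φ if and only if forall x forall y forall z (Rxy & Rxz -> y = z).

A defining formula is ◇s → □s (the CD axiom).
Suppose ◇s→□s is valid. Take Rxy, Rxz and set V(s)={y}. Then ◇s at x, so □s at x, so s at z, i.e. z=y.

◇s → □s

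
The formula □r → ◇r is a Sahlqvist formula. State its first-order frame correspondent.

Seriality

Suppose □r→◇r is valid. At any x set V(r)=W. Then □r at x, so ◇r at x, so x has a successor.
Conversely, any frame satisfying ∀x ∃y Rxy validates the schema.
So the correspondent is seriality.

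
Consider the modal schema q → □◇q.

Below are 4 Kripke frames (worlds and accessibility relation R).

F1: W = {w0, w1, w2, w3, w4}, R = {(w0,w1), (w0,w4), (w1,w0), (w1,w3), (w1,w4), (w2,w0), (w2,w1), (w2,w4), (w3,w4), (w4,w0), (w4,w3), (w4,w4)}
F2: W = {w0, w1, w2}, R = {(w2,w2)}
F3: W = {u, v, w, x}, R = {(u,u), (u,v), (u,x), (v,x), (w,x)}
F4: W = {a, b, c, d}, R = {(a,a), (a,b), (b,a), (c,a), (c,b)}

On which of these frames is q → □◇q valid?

F2

The schema corresponds to symmetry: ∀x ∀y (Rxy → Ryx).
F1: fails — Rw2w4 but not Rw4w2.
F2: satisfies the condition.
F3: fails — Ruv but not Rvu.
F4: fails — Rcb but not Rbc.
Valid on: F2.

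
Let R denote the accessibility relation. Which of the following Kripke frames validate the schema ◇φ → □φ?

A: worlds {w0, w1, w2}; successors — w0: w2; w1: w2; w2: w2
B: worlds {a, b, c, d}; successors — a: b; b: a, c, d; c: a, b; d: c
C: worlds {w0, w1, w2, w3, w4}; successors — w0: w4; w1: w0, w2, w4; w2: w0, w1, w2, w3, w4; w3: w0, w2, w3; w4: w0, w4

A

This is the axiom for partial functionality; its first-order frame correspondent is ∀x ∀y ∀z (Rxy ∧ Rxz → y = z).
A: holds.
B: fails — b sees both a and c.
C: fails — w1 sees both w0 and w2.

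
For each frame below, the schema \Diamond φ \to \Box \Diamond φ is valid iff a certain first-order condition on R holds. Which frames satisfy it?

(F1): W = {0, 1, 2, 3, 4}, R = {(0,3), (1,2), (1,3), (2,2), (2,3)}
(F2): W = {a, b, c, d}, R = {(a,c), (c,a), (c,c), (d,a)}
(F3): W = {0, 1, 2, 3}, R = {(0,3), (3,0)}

none

The schema corresponds to the Euclidean property: \forall x \forall y \forall z (Rxy \wedge Rxz \to Ryz).
(F1): fails — R03 and R03 but not R33.
(F2): fails — Rca and Rca but not Raa.
(F3): fails — R03 and R03 but not R33.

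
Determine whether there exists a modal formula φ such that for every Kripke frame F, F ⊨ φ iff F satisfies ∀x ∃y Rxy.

The condition is seriality. A defining modal formula is □p → ◇p.
Suppose □p→◇p is valid. At any x set V(p)=W. Then □p at x, so ◇p at x, so x has a successor.

Yes, by □p → ◇p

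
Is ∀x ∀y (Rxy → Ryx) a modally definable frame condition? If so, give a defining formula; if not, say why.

Yes — defined by p → □◇p

This is a Sahlqvist condition; the B axiom p → □◇p defines it.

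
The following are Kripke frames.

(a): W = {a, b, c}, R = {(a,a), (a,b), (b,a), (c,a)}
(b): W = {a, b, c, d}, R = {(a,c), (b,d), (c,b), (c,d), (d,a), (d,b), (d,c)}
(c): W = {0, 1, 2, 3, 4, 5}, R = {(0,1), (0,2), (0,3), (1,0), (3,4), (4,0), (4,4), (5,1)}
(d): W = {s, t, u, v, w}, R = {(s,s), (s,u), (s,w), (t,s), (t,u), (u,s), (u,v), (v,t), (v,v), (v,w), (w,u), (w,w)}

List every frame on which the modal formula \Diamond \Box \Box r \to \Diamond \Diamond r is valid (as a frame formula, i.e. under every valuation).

This is the axiom for a generalized confluence (Geach) condition; its first-order frame correspondent is \forall x \forall y (xRy \to \exists w (y R^2 w \wedge x R^2 w)).
(a): condition met.
(b): condition met.
(c): fails — 0R1 but no w with 1R²w and 0R²w.
(d): condition met.
Valid on: (a), (b), (d).

(a), (b), (d)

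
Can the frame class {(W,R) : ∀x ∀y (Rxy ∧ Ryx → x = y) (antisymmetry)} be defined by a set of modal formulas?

No — not modally definable

Modal frame validity is preserved under surjective bounded morphisms.
The 8-cycle (worlds a,b,c,d,e,f,g,h with a→b→c→d→e→f→g→h→a) is antisymmetric. Sending even-indexed worlds to s and odd-indexed worlds to t is a surjective bounded morphism onto the two-world frame with s↔t, which is not antisymmetric.
So the class is not modally definable.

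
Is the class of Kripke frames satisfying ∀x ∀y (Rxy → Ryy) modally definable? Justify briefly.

This is a Sahlqvist condition; the T□ axiom □(□p → p) defines it.
Suppose □(□p→p) is valid. Take Rxy and set V(p)={w : Ryw}. Then at y, □p holds; since □(□p→p) at x, □p→p at y, so p at y, i.e. Ryy.

Yes, by □(□p → p)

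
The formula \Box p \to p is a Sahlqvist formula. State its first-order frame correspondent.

Reflexivity

Suppose □p→p is valid. At any x set V(p)={w : Rxw}. Then □p holds at x, so p holds at x, i.e. Rxx.
Conversely, any frame satisfying \forall x Rxx validates the schema.
So the correspondent is reflexivity.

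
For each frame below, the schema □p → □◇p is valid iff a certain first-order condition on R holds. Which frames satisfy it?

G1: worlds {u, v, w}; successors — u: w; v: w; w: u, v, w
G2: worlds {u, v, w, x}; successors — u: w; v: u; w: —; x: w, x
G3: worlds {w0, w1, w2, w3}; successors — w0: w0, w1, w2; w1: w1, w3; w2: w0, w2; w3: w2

Frame correspondent (Sahlqvist): ∀x ∀z (xRz → ∃w (xRw ∧ zRw)) — i.e. a generalized confluence (Geach) condition.
G1: ✓.
G2: fails — uRw but no t with uRt and wRt.
G3: fails — w1Rw3 but no w with w1Rw and w3Rw.

G1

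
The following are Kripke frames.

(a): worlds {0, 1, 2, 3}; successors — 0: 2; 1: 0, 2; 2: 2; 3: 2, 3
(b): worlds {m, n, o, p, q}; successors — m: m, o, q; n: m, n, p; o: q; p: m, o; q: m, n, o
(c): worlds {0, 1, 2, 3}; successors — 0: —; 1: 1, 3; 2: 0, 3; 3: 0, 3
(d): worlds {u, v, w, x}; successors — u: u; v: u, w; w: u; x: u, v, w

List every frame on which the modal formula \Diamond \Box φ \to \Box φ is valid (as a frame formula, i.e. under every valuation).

This is the axiom for the Euclidean property; its first-order frame correspondent is \forall x \forall y \forall z (Rxy \wedge Rxz \to Ryz).
(a): fails — R10 and R10 but not R00.
(b): fails — Rmo and Rmo but not Roo.
(c): fails — R13 and R11 but not R31.
(d): fails — Rvw and Rvw but not Rww.
Valid on no frame.

none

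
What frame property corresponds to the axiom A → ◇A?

Reflexivity

This is frame-equivalent to □A → A (substitute ¬A for A and contrapose).
Suppose □A→A is valid. At any x set V(A)={w : Rxw}. Then □A holds at x, so A holds at x, i.e. Rxx.
Conversely, any frame satisfying ∀x Rxx validates the schema.
So the correspondent is reflexivity.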